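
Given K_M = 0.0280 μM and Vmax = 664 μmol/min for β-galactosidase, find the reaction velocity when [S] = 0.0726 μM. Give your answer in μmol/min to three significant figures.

[S]/(Km+[S]) = 0.0726/0.1006 = 0.7217, the fractional saturation.
v = 0.7217 × Vmax = 0.7217 × 664 = 479 μmol/min.

479 μmol/min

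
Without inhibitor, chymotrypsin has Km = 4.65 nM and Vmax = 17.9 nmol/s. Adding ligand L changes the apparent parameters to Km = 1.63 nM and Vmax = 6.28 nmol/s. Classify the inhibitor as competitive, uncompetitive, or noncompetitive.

uncompetitive

Both Km and Vmax decrease by the same factor (~2.85-fold) — characteristic of uncompetitive inhibition.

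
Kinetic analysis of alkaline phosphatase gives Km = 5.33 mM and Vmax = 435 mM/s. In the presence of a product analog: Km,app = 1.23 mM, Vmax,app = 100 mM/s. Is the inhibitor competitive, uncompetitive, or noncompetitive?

Both Km and Vmax decrease by the same factor (~4.33-fold) — characteristic of uncompetitive inhibition.

uncompetitive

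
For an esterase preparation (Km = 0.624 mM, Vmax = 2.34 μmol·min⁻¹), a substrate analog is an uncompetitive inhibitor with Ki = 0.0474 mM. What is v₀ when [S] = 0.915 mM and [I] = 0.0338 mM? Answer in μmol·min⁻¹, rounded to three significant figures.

α = 1 + [I]/Ki = 1 + 0.0338/0.0474 = 1.713.
For an uncompetitive inhibitor, both parameters are divided by α, giving Vmax/α and Km/α: Km,app = 0.364 mM, Vmax,app = 1.37 μmol·min⁻¹.
v = Vmax,app·[S]/(Km,app + [S]) = 1.37 × 0.915/(0.364 + 0.915) = 0.977 μmol·min⁻¹.

0.977 μmol·min⁻¹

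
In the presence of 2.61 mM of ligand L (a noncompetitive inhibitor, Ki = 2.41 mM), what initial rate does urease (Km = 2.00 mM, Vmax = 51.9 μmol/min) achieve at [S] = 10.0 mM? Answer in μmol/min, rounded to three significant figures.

20.8 μmol/min

With α = 1 + [I]/Ki = 1 + 2.61/2.41 = 2.083, the noncompetitive rate law is v = (Vmax/α)·[S] / (Km + [S]).
v = (51.9/2.083)×10.0 / (2.00 + 10.0) = 249.2/12.00 = 20.8 μmol/min.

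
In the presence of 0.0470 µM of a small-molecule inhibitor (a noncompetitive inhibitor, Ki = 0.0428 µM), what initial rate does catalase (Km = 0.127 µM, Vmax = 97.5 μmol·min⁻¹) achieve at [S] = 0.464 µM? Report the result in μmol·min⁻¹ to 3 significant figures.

With α = 1 + [I]/Ki = 1 + 0.0470/0.0428 = 2.098, the noncompetitive rate law is v = (Vmax/α)·[S] / (Km + [S]).
v = (97.5/2.098)×0.464 / (0.127 + 0.464) = 21.56/0.5910 = 36.5 μmol·min⁻¹.

36.5 μmol·min⁻¹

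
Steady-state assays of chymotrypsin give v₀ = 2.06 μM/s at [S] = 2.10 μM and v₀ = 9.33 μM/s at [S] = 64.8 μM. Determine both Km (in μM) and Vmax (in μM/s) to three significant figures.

From v = Vmax[S]/(Km+[S]), each point gives Vmax = v(Km+[S])/[S].
Equating: 2.06(Km+2.10)/2.10 = 9.33(Km+64.8)/64.8.
0.9810·Km + 2.06 = 0.1440·Km + 9.33, so (0.9810 − 0.1440)·Km = 9.33 − 2.06.
Km = 7.270/0.8370 = 8.69 μM; then Vmax = 2.06(8.69+2.10)/2.10 = 10.6 μM/s.

Km = 8.69 μM; Vmax = 10.6 μM/s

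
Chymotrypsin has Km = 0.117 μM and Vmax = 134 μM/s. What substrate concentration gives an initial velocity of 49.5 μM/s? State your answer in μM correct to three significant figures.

0.0685 μM

Rearranging v = Vmax[S]/(Km+[S]) gives [S] = Km·v/(Vmax − v).
[S] = 0.117 × 49.5 / (134 − 49.5) = 5.792/84.50 = 0.0685 μM.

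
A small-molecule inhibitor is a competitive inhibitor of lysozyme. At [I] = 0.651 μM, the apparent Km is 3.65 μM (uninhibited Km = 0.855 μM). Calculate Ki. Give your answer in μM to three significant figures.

0.199 μM

Competitive: Km,app = α·Km with α = 1 + [I]/Ki.
α = Km,app/Km = 3.65/0.855 = 4.269.
Since α = 1 + [I]/Ki, [I]/Ki = 4.269 − 1 = 3.269 and Ki = 0.651/3.269 = 0.199 μM.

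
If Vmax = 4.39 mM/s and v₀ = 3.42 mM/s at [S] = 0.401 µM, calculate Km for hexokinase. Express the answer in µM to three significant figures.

From v = Vmax[S]/(Km+[S]), Km = [S](Vmax − v)/v.
Km = 0.401 × (4.39 − 3.42) / 3.42 = 0.3890/3.42 = 0.114 µM.

0.114 µM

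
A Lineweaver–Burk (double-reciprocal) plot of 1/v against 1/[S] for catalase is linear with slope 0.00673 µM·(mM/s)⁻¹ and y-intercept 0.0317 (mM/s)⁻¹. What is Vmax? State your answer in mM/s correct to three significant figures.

The y-intercept of a Lineweaver–Burk plot equals 1/Vmax, so Vmax = 1/0.0317 = 31.5 mM/s.

31.5 mM/s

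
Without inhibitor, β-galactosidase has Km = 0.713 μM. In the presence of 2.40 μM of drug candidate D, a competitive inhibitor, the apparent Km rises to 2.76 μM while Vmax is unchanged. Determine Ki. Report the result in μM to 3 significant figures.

0.836 μM

Competitive: Km,app = α·Km with α = 1 + [I]/Ki.
α = Km,app/Km = 2.76/0.713 = 3.871.
Since α = 1 + [I]/Ki, [I]/Ki = 3.871 − 1 = 2.871 and Ki = 2.40/2.871 = 0.836 μM.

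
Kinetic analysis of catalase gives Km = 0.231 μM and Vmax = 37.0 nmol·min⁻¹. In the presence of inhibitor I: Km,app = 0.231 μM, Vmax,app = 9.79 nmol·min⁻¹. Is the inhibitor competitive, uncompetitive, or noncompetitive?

noncompetitive

Vmax decreases (37.0 → 9.79 nmol·min⁻¹) while Km is unchanged — pure noncompetitive inhibition.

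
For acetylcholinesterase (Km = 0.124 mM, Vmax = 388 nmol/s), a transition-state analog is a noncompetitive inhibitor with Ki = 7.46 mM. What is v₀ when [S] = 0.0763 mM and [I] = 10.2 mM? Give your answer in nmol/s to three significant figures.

α = 1 + [I]/Ki = 1 + 10.2/7.46 = 2.367.
For a noncompetitive inhibitor, Vmax is reduced to Vmax/α while Km is unchanged: Km,app = 0.124 mM, Vmax,app = 164 nmol/s.
v = Vmax,app·[S]/(Km,app + [S]) = 164 × 0.0763/(0.124 + 0.0763) = 62.4 nmol/s.

62.4 nmol/s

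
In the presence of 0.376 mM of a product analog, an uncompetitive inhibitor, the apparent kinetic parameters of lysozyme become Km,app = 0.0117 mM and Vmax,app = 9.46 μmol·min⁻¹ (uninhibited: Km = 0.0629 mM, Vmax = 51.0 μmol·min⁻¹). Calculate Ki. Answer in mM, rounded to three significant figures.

0.0856 mM

Uncompetitive: Vmax,app = Vmax/α (and Km,app = Km/α) with α = 1 + [I]/Ki.
α = Vmax/Vmax,app = 51.0/9.46 = 5.391.
Since α = 1 + [I]/Ki, [I]/Ki = 5.391 − 1 = 4.391 and Ki = 0.376/4.391 = 0.0856 mM.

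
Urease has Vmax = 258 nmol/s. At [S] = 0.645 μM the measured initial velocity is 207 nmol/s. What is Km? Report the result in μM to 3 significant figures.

From v = Vmax[S]/(Km+[S]), Km = [S](Vmax − v)/v.
Km = 0.645 × (258 − 207) / 207 = 32.90/207 = 0.159 μM.

0.159 μM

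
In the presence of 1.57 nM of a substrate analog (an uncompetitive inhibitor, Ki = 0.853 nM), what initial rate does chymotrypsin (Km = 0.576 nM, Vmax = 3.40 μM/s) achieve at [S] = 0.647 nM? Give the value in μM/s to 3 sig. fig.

0.911 μM/s

α = 1 + [I]/Ki = 1 + 1.57/0.853 = 2.841.
For an uncompetitive inhibitor, both parameters are divided by α, giving Vmax/α and Km/α: Km,app = 0.203 nM, Vmax,app = 1.20 μM/s.
v = Vmax,app·[S]/(Km,app + [S]) = 1.20 × 0.647/(0.203 + 0.647) = 0.911 μM/s.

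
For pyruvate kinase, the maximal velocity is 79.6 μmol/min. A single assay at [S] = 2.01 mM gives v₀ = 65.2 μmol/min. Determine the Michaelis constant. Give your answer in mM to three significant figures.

0.444 mM

v/Vmax = 65.2/79.6 = 0.8191 = [S]/(Km+[S]).
So Km + [S] = [S]/0.8191 = 2.454 mM, giving Km = 2.454 − 2.01 = 0.444 mM.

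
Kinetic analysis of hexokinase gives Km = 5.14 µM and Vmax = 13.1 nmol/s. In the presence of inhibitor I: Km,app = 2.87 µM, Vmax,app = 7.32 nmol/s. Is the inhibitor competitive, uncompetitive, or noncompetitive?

uncompetitive

Both Km and Vmax decrease by the same factor (~1.79-fold) — characteristic of uncompetitive inhibition.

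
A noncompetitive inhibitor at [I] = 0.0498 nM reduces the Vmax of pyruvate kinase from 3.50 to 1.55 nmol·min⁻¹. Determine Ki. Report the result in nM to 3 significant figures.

Noncompetitive: Vmax,app = Vmax/α with α = 1 + [I]/Ki.
α = Vmax/Vmax,app = 3.50/1.55 = 2.258.
Since α = 1 + [I]/Ki, [I]/Ki = 2.258 − 1 = 1.258 and Ki = 0.0498/1.258 = 0.0396 nM.

0.0396 nM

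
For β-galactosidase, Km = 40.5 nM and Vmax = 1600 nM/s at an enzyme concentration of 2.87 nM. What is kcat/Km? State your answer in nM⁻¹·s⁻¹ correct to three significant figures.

13.8 nM⁻¹·s⁻¹

kcat = Vmax/[E]total = 1600/2.87 = 557 s⁻¹.
kcat/Km = 557/40.5 = 13.8 nM⁻¹·s⁻¹.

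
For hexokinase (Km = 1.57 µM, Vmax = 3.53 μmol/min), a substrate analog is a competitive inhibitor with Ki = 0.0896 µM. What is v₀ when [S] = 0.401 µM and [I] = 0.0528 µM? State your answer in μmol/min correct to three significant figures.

0.489 μmol/min

With α = 1 + [I]/Ki = 1 + 0.0528/0.0896 = 1.589, the competitive rate law is v = Vmax[S] / (αKm + [S]).
v = 3.53×0.401 / (1.589×1.57 + 0.401) = 1.416/2.896 = 0.489 μmol/min.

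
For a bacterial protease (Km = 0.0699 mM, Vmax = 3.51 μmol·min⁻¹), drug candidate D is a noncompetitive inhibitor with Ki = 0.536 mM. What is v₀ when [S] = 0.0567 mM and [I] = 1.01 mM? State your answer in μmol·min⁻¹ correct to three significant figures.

α = 1 + [I]/Ki = 1 + 1.01/0.536 = 2.884.
For a noncompetitive inhibitor, Vmax is reduced to Vmax/α while Km is unchanged: Km,app = 0.0699 mM, Vmax,app = 1.22 μmol·min⁻¹.
v = Vmax,app·[S]/(Km,app + [S]) = 1.22 × 0.0567/(0.0699 + 0.0567) = 0.545 μmol·min⁻¹.

0.545 μmol·min⁻¹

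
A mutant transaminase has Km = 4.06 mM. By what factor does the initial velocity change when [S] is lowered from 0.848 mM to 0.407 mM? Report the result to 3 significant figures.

0.527

Since Vmax cancels, v₂/v₁ = [S]₂(Km+[S]₁) / [S]₁(Km+[S]₂).
= 0.407×(4.06+0.848) / (0.848×(4.06+0.407)) = 1.998/3.788 = 0.527.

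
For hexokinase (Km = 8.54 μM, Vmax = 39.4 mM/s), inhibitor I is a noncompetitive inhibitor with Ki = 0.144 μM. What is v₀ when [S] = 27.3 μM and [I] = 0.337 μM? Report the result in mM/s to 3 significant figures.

α = 1 + [I]/Ki = 1 + 0.337/0.144 = 3.340.
For a noncompetitive inhibitor, Vmax is reduced to Vmax/α while Km is unchanged: Km,app = 8.54 μM, Vmax,app = 11.8 mM/s.
v = Vmax,app·[S]/(Km,app + [S]) = 11.8 × 27.3/(8.54 + 27.3) = 8.98 mM/s.

8.98 mM/s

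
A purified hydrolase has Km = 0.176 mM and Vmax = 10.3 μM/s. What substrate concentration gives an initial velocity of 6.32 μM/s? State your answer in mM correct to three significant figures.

The required fractional saturation is v/Vmax = 6.32/10.3 = 0.6136.
Then [S]/(Km+[S]) = 0.6136 ⇒ [S] = 0.176 × 0.6136/(1 − 0.6136) = 0.279 mM.

0.279 mM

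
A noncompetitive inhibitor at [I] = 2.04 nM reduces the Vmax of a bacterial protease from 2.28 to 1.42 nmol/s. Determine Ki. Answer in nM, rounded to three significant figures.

3.37 nM

Noncompetitive: Vmax,app = Vmax/α with α = 1 + [I]/Ki.
α = Vmax/Vmax,app = 2.28/1.42 = 1.606.
Ki = [I]/(α − 1) = 2.04/0.6056 = 3.37 nM.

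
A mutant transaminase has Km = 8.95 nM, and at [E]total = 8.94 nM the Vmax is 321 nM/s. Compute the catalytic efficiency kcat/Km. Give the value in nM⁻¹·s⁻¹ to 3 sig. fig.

kcat = Vmax/[E]total = 321/8.94 = 35.9 s⁻¹.
kcat/Km = 35.9/8.95 = 4.01 nM⁻¹·s⁻¹.

4.01 nM⁻¹·s⁻¹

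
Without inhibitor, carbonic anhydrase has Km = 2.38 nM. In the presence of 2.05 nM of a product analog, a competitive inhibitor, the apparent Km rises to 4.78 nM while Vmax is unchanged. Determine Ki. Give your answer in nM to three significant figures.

Competitive: Km,app = α·Km with α = 1 + [I]/Ki.
α = Km,app/Km = 4.78/2.38 = 2.008.
Ki = [I]/(α − 1) = 2.05/1.008 = 2.03 nM.

2.03 nM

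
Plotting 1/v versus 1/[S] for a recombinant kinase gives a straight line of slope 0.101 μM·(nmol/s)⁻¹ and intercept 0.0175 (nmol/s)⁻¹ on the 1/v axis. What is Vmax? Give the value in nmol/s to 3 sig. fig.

57.1 nmol/s

The y-intercept of a Lineweaver–Burk plot equals 1/Vmax, so Vmax = 1/0.0175 = 57.1 nmol/s.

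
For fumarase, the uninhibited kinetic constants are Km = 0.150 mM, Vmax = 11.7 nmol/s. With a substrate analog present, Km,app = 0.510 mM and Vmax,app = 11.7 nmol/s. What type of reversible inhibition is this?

Km increases (0.150 → 0.510 mM) while Vmax is unchanged — the hallmark of competitive inhibition.

competitive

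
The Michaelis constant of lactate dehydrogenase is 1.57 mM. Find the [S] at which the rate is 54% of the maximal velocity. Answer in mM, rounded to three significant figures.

1.84 mM

v/Vmax = [S]/(Km+[S]) = 0.54, so [S] = Km·0.54/(1 − 0.54) = 1.57 × 1.174.
[S] = 1.84 mM.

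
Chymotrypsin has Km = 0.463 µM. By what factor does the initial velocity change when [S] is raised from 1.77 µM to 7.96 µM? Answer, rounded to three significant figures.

1.19

The fractional saturations are [S]/(Km+[S]) = 1.77/2.233 = 0.7927 and 7.96/8.423 = 0.9450.
v₂/v₁ is just their ratio: 0.9450/0.7927 = 1.19.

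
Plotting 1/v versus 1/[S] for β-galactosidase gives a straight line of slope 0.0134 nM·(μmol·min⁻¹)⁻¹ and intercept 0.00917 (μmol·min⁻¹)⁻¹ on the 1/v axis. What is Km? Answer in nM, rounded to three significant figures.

y-intercept = 1/Vmax ⇒ Vmax = 109 μmol·min⁻¹; slope = Km/Vmax ⇒ Km = slope × Vmax.
Km = 0.0134 × 109 = 1.46 nM.

1.46 nM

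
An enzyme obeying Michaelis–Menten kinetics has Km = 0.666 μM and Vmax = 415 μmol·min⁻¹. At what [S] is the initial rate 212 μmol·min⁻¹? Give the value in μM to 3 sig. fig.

0.696 μM

Rearranging v = Vmax[S]/(Km+[S]) gives [S] = Km·v/(Vmax − v).
[S] = 0.666 × 212 / (415 − 212) = 141.2/203.0 = 0.696 μM.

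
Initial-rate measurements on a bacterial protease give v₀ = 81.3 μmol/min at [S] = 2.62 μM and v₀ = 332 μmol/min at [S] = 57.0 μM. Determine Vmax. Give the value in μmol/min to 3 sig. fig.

From v = Vmax[S]/(Km+[S]), each point gives Vmax = v(Km+[S])/[S].
Equating: 81.3(Km+2.62)/2.62 = 332(Km+57.0)/57.0.
31.03·Km + 81.3 = 5.825·Km + 332, so (31.03 − 5.825)·Km = 332 − 81.3.
Km = 250.7/25.21 = 9.95 μM; then Vmax = 81.3(9.95+2.62)/2.62 = 390 μmol/min.

390 μmol/min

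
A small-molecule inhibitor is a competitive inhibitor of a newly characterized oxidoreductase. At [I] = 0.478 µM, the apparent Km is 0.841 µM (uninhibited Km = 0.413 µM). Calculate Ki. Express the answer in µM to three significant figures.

0.461 µM

Competitive: Km,app = α·Km with α = 1 + [I]/Ki.
α = Km,app/Km = 0.841/0.413 = 2.036.
Ki = [I]/(α − 1) = 0.478/1.036 = 0.461 µM.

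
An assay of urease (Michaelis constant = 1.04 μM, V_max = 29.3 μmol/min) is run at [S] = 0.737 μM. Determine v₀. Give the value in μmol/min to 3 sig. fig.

12.2 μmol/min

v = Vmax·[S]/(Km + [S]) = 29.3 × 0.737 / (1.04 + 0.737)
  = 21.59 / 1.777 = 12.2 μmol/min.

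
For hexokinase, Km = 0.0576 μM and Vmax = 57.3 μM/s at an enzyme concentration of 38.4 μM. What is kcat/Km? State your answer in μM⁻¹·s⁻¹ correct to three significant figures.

kcat = Vmax/[E]total = 57.3/38.4 = 1.49 s⁻¹.
kcat/Km = 1.49/0.0576 = 25.9 μM⁻¹·s⁻¹.

25.9 μM⁻¹·s⁻¹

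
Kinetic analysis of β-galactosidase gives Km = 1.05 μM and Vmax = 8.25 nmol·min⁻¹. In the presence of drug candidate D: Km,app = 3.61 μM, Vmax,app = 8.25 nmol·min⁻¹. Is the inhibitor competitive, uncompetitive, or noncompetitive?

Km increases (1.05 → 3.61 μM) while Vmax is unchanged — the hallmark of competitive inhibition.

competitive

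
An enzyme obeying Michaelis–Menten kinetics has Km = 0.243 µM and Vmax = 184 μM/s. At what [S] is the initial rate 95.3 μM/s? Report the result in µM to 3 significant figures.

Rearranging v = Vmax[S]/(Km+[S]) gives [S] = Km·v/(Vmax − v).
[S] = 0.243 × 95.3 / (184 − 95.3) = 23.16/88.70 = 0.261 µM.

0.261 µM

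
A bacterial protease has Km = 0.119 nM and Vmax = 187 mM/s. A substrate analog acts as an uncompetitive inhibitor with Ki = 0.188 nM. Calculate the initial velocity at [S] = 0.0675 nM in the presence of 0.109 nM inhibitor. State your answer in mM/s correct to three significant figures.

α = 1 + [I]/Ki = 1 + 0.109/0.188 = 1.580.
For an uncompetitive inhibitor, both parameters are divided by α, giving Vmax/α and Km/α: Km,app = 0.0753 nM, Vmax,app = 118 mM/s.
v = Vmax,app·[S]/(Km,app + [S]) = 118 × 0.0675/(0.0753 + 0.0675) = 55.9 mM/s.

55.9 mM/s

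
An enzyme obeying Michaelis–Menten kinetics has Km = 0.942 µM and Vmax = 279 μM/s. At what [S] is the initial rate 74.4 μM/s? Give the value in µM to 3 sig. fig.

The required fractional saturation is v/Vmax = 74.4/279 = 0.2667.
Then [S]/(Km+[S]) = 0.2667 ⇒ [S] = 0.942 × 0.2667/(1 − 0.2667) = 0.343 µM.

0.343 µM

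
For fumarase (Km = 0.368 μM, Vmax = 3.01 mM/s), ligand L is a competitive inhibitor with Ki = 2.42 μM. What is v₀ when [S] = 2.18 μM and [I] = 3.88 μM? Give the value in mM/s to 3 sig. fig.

With α = 1 + [I]/Ki = 1 + 3.88/2.42 = 2.603, the competitive rate law is v = Vmax[S] / (αKm + [S]).
v = 3.01×2.18 / (2.603×0.368 + 2.18) = 6.562/3.138 = 2.09 mM/s.

2.09 mM/s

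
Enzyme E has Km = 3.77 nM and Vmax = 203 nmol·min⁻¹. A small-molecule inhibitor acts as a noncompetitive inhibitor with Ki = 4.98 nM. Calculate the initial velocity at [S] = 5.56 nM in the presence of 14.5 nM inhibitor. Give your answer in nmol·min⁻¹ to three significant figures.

With α = 1 + [I]/Ki = 1 + 14.5/4.98 = 3.912, the noncompetitive rate law is v = (Vmax/α)·[S] / (Km + [S]).
v = (203/3.912)×5.56 / (3.77 + 5.56) = 288.5/9.330 = 30.9 nmol·min⁻¹.

30.9 nmol·min⁻¹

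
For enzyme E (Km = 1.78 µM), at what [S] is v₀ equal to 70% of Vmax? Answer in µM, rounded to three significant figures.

v/Vmax = [S]/(Km+[S]) = 0.7, so [S] = Km·0.7/(1 − 0.7) = 1.78 × 2.333.
[S] = 4.15 µM.

4.15 µM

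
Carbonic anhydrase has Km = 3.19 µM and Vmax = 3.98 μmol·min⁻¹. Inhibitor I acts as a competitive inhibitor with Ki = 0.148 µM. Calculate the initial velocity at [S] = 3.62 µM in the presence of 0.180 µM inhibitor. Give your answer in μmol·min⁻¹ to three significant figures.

1.35 μmol·min⁻¹

α = 1 + [I]/Ki = 1 + 0.180/0.148 = 2.216.
For a competitive inhibitor, Vmax is unchanged and the apparent Km becomes α·Km: Km,app = 7.07 µM, Vmax,app = 3.98 μmol·min⁻¹.
v = Vmax,app·[S]/(Km,app + [S]) = 3.98 × 3.62/(7.07 + 3.62) = 1.35 μmol·min⁻¹.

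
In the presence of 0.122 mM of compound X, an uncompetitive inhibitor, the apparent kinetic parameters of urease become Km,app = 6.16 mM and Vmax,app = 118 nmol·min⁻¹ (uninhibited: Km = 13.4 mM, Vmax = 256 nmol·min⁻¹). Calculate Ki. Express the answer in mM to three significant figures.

Uncompetitive: Vmax,app = Vmax/α (and Km,app = Km/α) with α = 1 + [I]/Ki.
α = Vmax/Vmax,app = 256/118 = 2.169.
Ki = [I]/(α − 1) = 0.122/1.169 = 0.104 mM.

0.104 mM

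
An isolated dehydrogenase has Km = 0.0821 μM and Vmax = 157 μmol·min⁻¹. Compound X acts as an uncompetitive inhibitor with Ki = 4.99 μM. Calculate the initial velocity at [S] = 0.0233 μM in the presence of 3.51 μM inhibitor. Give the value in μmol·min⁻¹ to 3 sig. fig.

30.0 μmol·min⁻¹

α = 1 + [I]/Ki = 1 + 3.51/4.99 = 1.703.
For an uncompetitive inhibitor, both parameters are divided by α, giving Vmax/α and Km/α: Km,app = 0.0482 μM, Vmax,app = 92.2 μmol·min⁻¹.
v = Vmax,app·[S]/(Km,app + [S]) = 92.2 × 0.0233/(0.0482 + 0.0233) = 30.0 μmol·min⁻¹.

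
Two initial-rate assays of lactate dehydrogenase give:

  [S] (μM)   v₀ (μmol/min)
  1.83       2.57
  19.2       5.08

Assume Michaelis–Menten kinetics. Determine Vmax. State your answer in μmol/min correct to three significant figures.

From v = Vmax[S]/(Km+[S]), each point gives Vmax = v(Km+[S])/[S].
Equating: 2.57(Km+1.83)/1.83 = 5.08(Km+19.2)/19.2.
1.404·Km + 2.57 = 0.2646·Km + 5.08, so (1.404 − 0.2646)·Km = 5.08 − 2.57.
Km = 2.510/1.140 = 2.20 μM; then Vmax = 2.57(2.20+1.83)/1.83 = 5.66 μmol/min.

5.66 μmol/min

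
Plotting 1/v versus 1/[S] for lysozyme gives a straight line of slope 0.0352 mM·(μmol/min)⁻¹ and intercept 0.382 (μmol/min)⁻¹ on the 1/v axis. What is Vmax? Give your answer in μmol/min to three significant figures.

2.62 μmol/min

The y-intercept of a Lineweaver–Burk plot equals 1/Vmax, so Vmax = 1/0.382 = 2.62 μmol/min.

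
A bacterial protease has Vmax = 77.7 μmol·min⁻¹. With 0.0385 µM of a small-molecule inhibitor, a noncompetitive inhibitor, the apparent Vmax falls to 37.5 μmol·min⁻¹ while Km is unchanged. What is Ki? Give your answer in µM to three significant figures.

0.0359 µM

Noncompetitive: Vmax,app = Vmax/α with α = 1 + [I]/Ki.
α = Vmax/Vmax,app = 77.7/37.5 = 2.072.
Since α = 1 + [I]/Ki, [I]/Ki = 2.072 − 1 = 1.072 and Ki = 0.0385/1.072 = 0.0359 µM.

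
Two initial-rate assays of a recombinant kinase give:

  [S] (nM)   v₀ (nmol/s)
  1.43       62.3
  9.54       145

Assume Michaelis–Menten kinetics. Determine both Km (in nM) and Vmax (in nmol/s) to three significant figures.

From v = Vmax[S]/(Km+[S]), each point gives Vmax = v(Km+[S])/[S].
Equating: 62.3(Km+1.43)/1.43 = 145(Km+9.54)/9.54.
43.57·Km + 62.3 = 15.20·Km + 145, so (43.57 − 15.20)·Km = 145 − 62.3.
Km = 82.70/28.37 = 2.92 nM; then Vmax = 62.3(2.92+1.43)/1.43 = 189 nmol/s.

Km = 2.92 nM; Vmax = 189 nmol/s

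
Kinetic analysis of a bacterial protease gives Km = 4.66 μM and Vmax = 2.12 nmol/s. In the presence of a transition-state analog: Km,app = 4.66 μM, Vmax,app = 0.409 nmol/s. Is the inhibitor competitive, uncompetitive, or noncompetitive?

noncompetitive

Vmax decreases (2.12 → 0.409 nmol/s) while Km is unchanged — pure noncompetitive inhibition.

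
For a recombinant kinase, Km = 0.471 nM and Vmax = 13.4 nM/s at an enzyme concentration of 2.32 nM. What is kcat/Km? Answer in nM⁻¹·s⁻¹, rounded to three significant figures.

kcat = Vmax/[E]total = 13.4/2.32 = 5.78 s⁻¹.
kcat/Km = 5.78/0.471 = 12.3 nM⁻¹·s⁻¹.

12.3 nM⁻¹·s⁻¹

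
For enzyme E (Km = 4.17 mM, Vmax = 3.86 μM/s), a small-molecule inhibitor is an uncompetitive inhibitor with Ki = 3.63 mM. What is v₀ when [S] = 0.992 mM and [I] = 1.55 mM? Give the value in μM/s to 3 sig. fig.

With α = 1 + [I]/Ki = 1 + 1.55/3.63 = 1.427, the uncompetitive rate law is v = (Vmax/α)·[S] / (Km/α + [S]).
v = (3.86/1.427)×0.992 / (4.17/1.427 + 0.992) = 2.683/3.914 = 0.686 μM/s.

0.686 μM/s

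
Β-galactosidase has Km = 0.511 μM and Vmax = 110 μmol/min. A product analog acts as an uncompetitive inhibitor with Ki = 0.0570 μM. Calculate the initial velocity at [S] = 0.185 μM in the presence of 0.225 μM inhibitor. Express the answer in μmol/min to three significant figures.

α = 1 + [I]/Ki = 1 + 0.225/0.0570 = 4.947.
For an uncompetitive inhibitor, both parameters are divided by α, giving Vmax/α and Km/α: Km,app = 0.103 μM, Vmax,app = 22.2 μmol/min.
v = Vmax,app·[S]/(Km,app + [S]) = 22.2 × 0.185/(0.103 + 0.185) = 14.3 μmol/min.

14.3 μmol/min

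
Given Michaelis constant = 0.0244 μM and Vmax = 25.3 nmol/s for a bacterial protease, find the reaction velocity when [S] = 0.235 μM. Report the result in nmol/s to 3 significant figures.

22.9 nmol/s

v = Vmax·[S]/(Km + [S]) = 25.3 × 0.235 / (0.0244 + 0.235)
  = 5.946 / 0.2594 = 22.9 nmol/s.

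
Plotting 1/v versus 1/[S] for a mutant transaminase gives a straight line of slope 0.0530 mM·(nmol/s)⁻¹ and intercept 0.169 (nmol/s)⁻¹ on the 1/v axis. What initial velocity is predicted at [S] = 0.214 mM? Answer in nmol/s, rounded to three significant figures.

The y-intercept is 1/Vmax, so Vmax = 1/0.169 = 5.92 nmol/s.
The slope is Km/Vmax, so Km = 0.0530 × 5.92 = 0.314 mM.
Then v = 5.92 × 0.214/(0.314 + 0.214) = 2.40 nmol/s.

2.40 nmol/s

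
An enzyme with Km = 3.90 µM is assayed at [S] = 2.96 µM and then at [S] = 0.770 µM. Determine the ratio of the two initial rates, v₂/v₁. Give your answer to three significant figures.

The fractional saturations are [S]/(Km+[S]) = 2.96/6.860 = 0.4315 and 0.770/4.670 = 0.1649.
v₂/v₁ is just their ratio: 0.1649/0.4315 = 0.382.

0.382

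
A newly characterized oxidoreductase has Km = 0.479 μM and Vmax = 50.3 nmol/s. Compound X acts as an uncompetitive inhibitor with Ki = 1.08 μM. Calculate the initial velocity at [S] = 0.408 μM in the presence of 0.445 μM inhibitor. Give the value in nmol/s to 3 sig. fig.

19.5 nmol/s

α = 1 + [I]/Ki = 1 + 0.445/1.08 = 1.412.
For an uncompetitive inhibitor, both parameters are divided by α, giving Vmax/α and Km/α: Km,app = 0.339 μM, Vmax,app = 35.6 nmol/s.
v = Vmax,app·[S]/(Km,app + [S]) = 35.6 × 0.408/(0.339 + 0.408) = 19.5 nmol/s.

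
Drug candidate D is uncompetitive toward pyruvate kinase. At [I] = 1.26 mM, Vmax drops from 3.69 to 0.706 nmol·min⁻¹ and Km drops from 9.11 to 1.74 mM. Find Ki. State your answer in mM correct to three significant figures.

Uncompetitive: Vmax,app = Vmax/α (and Km,app = Km/α) with α = 1 + [I]/Ki.
α = Vmax/Vmax,app = 3.69/0.706 = 5.227.
Ki = [I]/(α − 1) = 1.26/4.227 = 0.298 mM.

0.298 mM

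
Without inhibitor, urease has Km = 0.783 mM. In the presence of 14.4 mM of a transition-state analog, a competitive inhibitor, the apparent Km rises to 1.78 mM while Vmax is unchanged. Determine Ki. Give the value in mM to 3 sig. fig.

11.3 mM

Competitive: Km,app = α·Km with α = 1 + [I]/Ki.
α = Km,app/Km = 1.78/0.783 = 2.273.
Since α = 1 + [I]/Ki, [I]/Ki = 2.273 − 1 = 1.273 and Ki = 14.4/1.273 = 11.3 mM.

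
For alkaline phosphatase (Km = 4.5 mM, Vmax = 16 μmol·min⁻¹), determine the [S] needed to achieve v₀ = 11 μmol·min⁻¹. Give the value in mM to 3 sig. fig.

9.90 mM

Rearranging v = Vmax[S]/(Km+[S]) gives [S] = Km·v/(Vmax − v).
[S] = 4.5 × 11 / (16 − 11) = 49.50/5.000 = 9.90 mM.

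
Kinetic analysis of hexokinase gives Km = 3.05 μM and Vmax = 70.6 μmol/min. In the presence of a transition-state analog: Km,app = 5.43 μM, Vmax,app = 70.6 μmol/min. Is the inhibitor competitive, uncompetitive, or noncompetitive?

Km increases (3.05 → 5.43 μM) while Vmax is unchanged — the hallmark of competitive inhibition.

competitive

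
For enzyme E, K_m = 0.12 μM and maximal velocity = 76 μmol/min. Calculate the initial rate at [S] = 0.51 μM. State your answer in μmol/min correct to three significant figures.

61.5 μmol/min

v = Vmax·[S]/(Km + [S]) = 76 × 0.51 / (0.12 + 0.51)
  = 38.76 / 0.6300 = 61.5 μmol/min.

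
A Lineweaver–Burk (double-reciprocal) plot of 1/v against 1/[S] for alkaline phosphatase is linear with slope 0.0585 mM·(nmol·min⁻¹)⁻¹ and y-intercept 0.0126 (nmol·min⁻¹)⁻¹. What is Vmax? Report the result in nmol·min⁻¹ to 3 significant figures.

The y-intercept of a Lineweaver–Burk plot equals 1/Vmax, so Vmax = 1/0.0126 = 79.4 nmol·min⁻¹.

79.4 nmol·min⁻¹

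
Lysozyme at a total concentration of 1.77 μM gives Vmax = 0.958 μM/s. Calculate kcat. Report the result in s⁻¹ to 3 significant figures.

0.541 s⁻¹

kcat = Vmax/[E]total = 0.958 μM/s / 1.77 μM = 0.541 s⁻¹.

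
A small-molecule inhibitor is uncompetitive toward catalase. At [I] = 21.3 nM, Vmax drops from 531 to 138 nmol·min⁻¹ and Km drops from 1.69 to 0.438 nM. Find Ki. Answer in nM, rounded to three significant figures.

7.48 nM

Uncompetitive: Vmax,app = Vmax/α (and Km,app = Km/α) with α = 1 + [I]/Ki.
α = Vmax/Vmax,app = 531/138 = 3.848.
Since α = 1 + [I]/Ki, [I]/Ki = 3.848 − 1 = 2.848 and Ki = 21.3/2.848 = 7.48 nM.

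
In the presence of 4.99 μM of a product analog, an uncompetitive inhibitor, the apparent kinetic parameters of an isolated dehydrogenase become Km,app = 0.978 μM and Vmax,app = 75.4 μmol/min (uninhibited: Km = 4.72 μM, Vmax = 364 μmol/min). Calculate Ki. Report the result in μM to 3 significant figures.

Uncompetitive: Vmax,app = Vmax/α (and Km,app = Km/α) with α = 1 + [I]/Ki.
α = Vmax/Vmax,app = 364/75.4 = 4.828.
Ki = [I]/(α − 1) = 4.99/3.828 = 1.30 μM.

1.30 μM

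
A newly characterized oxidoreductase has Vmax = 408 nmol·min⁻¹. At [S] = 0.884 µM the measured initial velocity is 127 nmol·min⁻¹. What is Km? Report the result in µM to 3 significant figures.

From v = Vmax[S]/(Km+[S]), Km = [S](Vmax − v)/v.
Km = 0.884 × (408 − 127) / 127 = 248.4/127 = 1.96 µM.

1.96 µM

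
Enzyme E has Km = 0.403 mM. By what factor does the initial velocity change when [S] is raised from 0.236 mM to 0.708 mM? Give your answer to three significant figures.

Since Vmax cancels, v₂/v₁ = [S]₂(Km+[S]₁) / [S]₁(Km+[S]₂).
= 0.708×(0.403+0.236) / (0.236×(0.403+0.708)) = 0.4524/0.2622 = 1.73.

1.73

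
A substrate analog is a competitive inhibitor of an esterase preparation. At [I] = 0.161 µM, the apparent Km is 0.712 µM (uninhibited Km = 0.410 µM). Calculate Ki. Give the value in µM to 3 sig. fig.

Competitive: Km,app = α·Km with α = 1 + [I]/Ki.
α = Km,app/Km = 0.712/0.410 = 1.737.
Ki = [I]/(α − 1) = 0.161/0.7366 = 0.219 µM.

0.219 µM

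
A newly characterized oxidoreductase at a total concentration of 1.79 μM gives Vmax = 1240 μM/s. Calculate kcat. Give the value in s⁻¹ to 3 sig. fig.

kcat = Vmax/[E]total = 1240 μM/s / 1.79 μM = 693 s⁻¹.

693 s⁻¹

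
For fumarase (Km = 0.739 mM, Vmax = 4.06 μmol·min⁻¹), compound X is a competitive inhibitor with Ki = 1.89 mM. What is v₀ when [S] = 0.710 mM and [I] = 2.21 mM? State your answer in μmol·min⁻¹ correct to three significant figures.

1.25 μmol·min⁻¹

α = 1 + [I]/Ki = 1 + 2.21/1.89 = 2.169.
For a competitive inhibitor, Vmax is unchanged and the apparent Km becomes α·Km: Km,app = 1.60 mM, Vmax,app = 4.06 μmol·min⁻¹.
v = Vmax,app·[S]/(Km,app + [S]) = 4.06 × 0.710/(1.60 + 0.710) = 1.25 μmol·min⁻¹.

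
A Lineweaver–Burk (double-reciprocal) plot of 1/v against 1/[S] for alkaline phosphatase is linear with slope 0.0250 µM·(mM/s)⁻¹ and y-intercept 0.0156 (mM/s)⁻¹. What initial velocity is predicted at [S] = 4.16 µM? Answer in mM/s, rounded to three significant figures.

The y-intercept is 1/Vmax, so Vmax = 1/0.0156 = 64.1 mM/s.
The slope is Km/Vmax, so Km = 0.0250 × 64.1 = 1.60 µM.
Then v = 64.1 × 4.16/(1.60 + 4.16) = 46.3 mM/s.

46.3 mM/s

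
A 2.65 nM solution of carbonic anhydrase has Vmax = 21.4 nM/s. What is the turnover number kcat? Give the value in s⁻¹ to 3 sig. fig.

8.08 s⁻¹

kcat = Vmax/[E]total = 21.4 nM/s / 2.65 nM = 8.08 s⁻¹.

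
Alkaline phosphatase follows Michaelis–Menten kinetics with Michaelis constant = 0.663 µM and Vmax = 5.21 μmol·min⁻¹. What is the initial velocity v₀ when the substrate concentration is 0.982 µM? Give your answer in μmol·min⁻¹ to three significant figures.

[S]/(Km+[S]) = 0.982/1.645 = 0.5970, the fractional saturation.
v = 0.5970 × Vmax = 0.5970 × 5.21 = 3.11 μmol·min⁻¹.

3.11 μmol·min⁻¹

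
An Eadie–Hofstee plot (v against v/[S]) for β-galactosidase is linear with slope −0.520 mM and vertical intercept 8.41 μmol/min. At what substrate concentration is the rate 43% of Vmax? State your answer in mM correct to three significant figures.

0.392 mM

The Eadie–Hofstee slope gives Km = 0.520 mM (slope = −Km).
v/Vmax = [S]/(Km+[S]) = 0.43 ⇒ [S] = Km·0.43/(1−0.43) = 0.520 × 0.7544 = 0.392 mM.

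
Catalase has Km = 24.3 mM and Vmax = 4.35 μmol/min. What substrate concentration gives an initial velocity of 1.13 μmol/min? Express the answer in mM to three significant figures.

The required fractional saturation is v/Vmax = 1.13/4.35 = 0.2598.
Then [S]/(Km+[S]) = 0.2598 ⇒ [S] = 24.3 × 0.2598/(1 − 0.2598) = 8.53 mM.

8.53 mM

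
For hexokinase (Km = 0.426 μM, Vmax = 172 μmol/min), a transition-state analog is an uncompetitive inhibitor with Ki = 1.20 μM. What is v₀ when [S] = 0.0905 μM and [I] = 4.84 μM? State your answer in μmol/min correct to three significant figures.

17.7 μmol/min

α = 1 + [I]/Ki = 1 + 4.84/1.20 = 5.033.
For an uncompetitive inhibitor, both parameters are divided by α, giving Vmax/α and Km/α: Km,app = 0.0846 μM, Vmax,app = 34.2 μmol/min.
v = Vmax,app·[S]/(Km,app + [S]) = 34.2 × 0.0905/(0.0846 + 0.0905) = 17.7 μmol/min.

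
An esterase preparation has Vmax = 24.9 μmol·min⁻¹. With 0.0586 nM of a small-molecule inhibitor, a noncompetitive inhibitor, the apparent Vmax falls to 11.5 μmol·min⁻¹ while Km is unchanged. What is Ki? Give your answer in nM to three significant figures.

Noncompetitive: Vmax,app = Vmax/α with α = 1 + [I]/Ki.
α = Vmax/Vmax,app = 24.9/11.5 = 2.165.
Ki = [I]/(α − 1) = 0.0586/1.165 = 0.0503 nM.

0.0503 nM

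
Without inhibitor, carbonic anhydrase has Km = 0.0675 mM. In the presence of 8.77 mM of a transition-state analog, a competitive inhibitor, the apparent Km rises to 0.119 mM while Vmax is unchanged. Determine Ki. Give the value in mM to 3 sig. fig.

11.5 mM

Competitive: Km,app = α·Km with α = 1 + [I]/Ki.
α = Km,app/Km = 0.119/0.0675 = 1.763.
Ki = [I]/(α − 1) = 8.77/0.7630 = 11.5 mM.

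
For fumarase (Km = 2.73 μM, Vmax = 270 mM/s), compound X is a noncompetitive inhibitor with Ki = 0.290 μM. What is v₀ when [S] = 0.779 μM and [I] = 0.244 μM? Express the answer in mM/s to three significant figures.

α = 1 + [I]/Ki = 1 + 0.244/0.290 = 1.841.
For a noncompetitive inhibitor, Vmax is reduced to Vmax/α while Km is unchanged: Km,app = 2.73 μM, Vmax,app = 147 mM/s.
v = Vmax,app·[S]/(Km,app + [S]) = 147 × 0.779/(2.73 + 0.779) = 32.6 mM/s.

32.6 mM/s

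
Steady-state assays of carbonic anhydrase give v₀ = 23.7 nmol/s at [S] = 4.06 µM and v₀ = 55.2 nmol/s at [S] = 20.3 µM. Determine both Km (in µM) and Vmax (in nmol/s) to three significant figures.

Km = 10.1 µM; Vmax = 82.7 nmol/s

From v = Vmax[S]/(Km+[S]), each point gives Vmax = v(Km+[S])/[S].
Equating: 23.7(Km+4.06)/4.06 = 55.2(Km+20.3)/20.3.
5.837·Km + 23.7 = 2.719·Km + 55.2, so (5.837 − 2.719)·Km = 55.2 − 23.7.
Km = 31.50/3.118 = 10.1 µM; then Vmax = 23.7(10.1+4.06)/4.06 = 82.7 nmol/s.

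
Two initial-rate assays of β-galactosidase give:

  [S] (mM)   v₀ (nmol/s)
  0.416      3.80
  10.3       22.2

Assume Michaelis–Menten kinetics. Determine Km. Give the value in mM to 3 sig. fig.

2.64 mM

In reciprocal form, 1/v = (Km/Vmax)·(1/[S]) + 1/Vmax. The two points give (1/[S], 1/v) = (2.404, 0.2632) and (0.09709, 0.04505).
Slope = (0.2632 − 0.04505)/(2.404 − 0.09709) = 0.09455; intercept = 0.2632 − 0.09455×2.404 = 0.03587.
Vmax = 1/intercept = 27.9 nmol/s; Km = slope × Vmax = 0.09455 × 27.9 = 2.64 mM.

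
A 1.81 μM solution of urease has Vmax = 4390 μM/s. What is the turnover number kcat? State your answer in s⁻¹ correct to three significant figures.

2430 s⁻¹

kcat = Vmax/[E]total = 4390 μM/s / 1.81 μM = 2430 s⁻¹.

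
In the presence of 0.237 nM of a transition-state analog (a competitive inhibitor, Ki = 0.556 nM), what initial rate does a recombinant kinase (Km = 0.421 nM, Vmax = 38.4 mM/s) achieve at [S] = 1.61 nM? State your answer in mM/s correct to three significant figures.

28.0 mM/s

α = 1 + [I]/Ki = 1 + 0.237/0.556 = 1.426.
For a competitive inhibitor, Vmax is unchanged and the apparent Km becomes α·Km: Km,app = 0.600 nM, Vmax,app = 38.4 mM/s.
v = Vmax,app·[S]/(Km,app + [S]) = 38.4 × 1.61/(0.600 + 1.61) = 28.0 mM/s.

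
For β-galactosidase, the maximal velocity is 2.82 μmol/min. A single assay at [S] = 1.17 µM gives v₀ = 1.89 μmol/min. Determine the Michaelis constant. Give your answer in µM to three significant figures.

From v = Vmax[S]/(Km+[S]), Km = [S](Vmax − v)/v.
Km = 1.17 × (2.82 − 1.89) / 1.89 = 1.088/1.89 = 0.576 µM.

0.576 µM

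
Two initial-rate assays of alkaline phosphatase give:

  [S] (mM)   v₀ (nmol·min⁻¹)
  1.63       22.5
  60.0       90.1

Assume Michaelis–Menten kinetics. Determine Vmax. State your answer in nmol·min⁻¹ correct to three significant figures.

From v = Vmax[S]/(Km+[S]), each point gives Vmax = v(Km+[S])/[S].
Equating: 22.5(Km+1.63)/1.63 = 90.1(Km+60.0)/60.0.
13.80·Km + 22.5 = 1.502·Km + 90.1, so (13.80 − 1.502)·Km = 90.1 − 22.5.
Km = 67.60/12.30 = 5.50 mM; then Vmax = 22.5(5.50+1.63)/1.63 = 98.4 nmol·min⁻¹.

98.4 nmol·min⁻¹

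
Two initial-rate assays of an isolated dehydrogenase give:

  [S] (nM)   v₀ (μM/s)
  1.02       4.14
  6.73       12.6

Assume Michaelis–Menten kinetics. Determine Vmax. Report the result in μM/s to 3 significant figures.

19.8 μM/s

In reciprocal form, 1/v = (Km/Vmax)·(1/[S]) + 1/Vmax. The two points give (1/[S], 1/v) = (0.9804, 0.2415) and (0.1486, 0.07937).
Slope = (0.2415 − 0.07937)/(0.9804 − 0.1486) = 0.1950; intercept = 0.2415 − 0.1950×0.9804 = 0.05039.
Vmax = 1/intercept = 19.8 μM/s; Km = slope × Vmax = 0.1950 × 19.8 = 3.87 nM.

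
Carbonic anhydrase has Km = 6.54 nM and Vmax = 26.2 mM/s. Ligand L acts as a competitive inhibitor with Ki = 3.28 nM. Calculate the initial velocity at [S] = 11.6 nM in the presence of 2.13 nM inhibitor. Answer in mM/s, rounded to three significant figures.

13.6 mM/s

With α = 1 + [I]/Ki = 1 + 2.13/3.28 = 1.649, the competitive rate law is v = Vmax[S] / (αKm + [S]).
v = 26.2×11.6 / (1.649×6.54 + 11.6) = 303.9/22.39 = 13.6 mM/s.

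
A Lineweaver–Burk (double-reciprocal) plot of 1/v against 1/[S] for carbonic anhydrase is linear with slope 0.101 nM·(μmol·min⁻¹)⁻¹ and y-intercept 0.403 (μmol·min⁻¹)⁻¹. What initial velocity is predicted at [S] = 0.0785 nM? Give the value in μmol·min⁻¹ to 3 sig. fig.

0.592 μmol·min⁻¹

The y-intercept is 1/Vmax, so Vmax = 1/0.403 = 2.48 μmol·min⁻¹.
The slope is Km/Vmax, so Km = 0.101 × 2.48 = 0.251 nM.
Then v = 2.48 × 0.0785/(0.251 + 0.0785) = 0.592 μmol·min⁻¹.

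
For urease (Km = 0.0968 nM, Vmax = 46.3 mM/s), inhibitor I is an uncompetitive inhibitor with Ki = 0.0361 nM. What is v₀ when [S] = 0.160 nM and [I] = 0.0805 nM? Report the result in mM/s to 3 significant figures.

12.1 mM/s

With α = 1 + [I]/Ki = 1 + 0.0805/0.0361 = 3.230, the uncompetitive rate law is v = (Vmax/α)·[S] / (Km/α + [S]).
v = (46.3/3.230)×0.160 / (0.0968/3.230 + 0.160) = 2.294/0.1900 = 12.1 mM/s.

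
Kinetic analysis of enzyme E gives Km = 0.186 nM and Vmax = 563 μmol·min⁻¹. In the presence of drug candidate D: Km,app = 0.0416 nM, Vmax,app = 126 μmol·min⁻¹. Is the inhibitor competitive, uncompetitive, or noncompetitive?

uncompetitive

Both Km and Vmax decrease by the same factor (~4.47-fold) — characteristic of uncompetitive inhibition.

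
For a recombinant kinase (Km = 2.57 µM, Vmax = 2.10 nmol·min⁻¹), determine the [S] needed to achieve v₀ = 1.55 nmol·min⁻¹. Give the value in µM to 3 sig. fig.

7.24 µM

The required fractional saturation is v/Vmax = 1.55/2.10 = 0.7381.
Then [S]/(Km+[S]) = 0.7381 ⇒ [S] = 2.57 × 0.7381/(1 − 0.7381) = 7.24 µM.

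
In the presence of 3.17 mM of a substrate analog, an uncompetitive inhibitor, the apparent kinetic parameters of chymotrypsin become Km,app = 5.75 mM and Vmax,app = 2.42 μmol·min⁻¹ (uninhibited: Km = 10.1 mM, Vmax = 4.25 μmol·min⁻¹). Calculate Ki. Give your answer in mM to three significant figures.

Uncompetitive: Vmax,app = Vmax/α (and Km,app = Km/α) with α = 1 + [I]/Ki.
α = Vmax/Vmax,app = 4.25/2.42 = 1.756.
Ki = [I]/(α − 1) = 3.17/0.7562 = 4.19 mM.

4.19 mM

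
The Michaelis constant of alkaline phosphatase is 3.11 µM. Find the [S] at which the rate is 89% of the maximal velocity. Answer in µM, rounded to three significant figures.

25.2 µM

v/Vmax = [S]/(Km+[S]) = 0.89, so [S] = Km·0.89/(1 − 0.89) = 3.11 × 8.091.
[S] = 25.2 µM.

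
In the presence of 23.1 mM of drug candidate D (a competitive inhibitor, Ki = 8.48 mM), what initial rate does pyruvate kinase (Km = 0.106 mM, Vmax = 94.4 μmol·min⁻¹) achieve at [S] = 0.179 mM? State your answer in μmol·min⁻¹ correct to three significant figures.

α = 1 + [I]/Ki = 1 + 23.1/8.48 = 3.724.
For a competitive inhibitor, Vmax is unchanged and the apparent Km becomes α·Km: Km,app = 0.395 mM, Vmax,app = 94.4 μmol·min⁻¹.
v = Vmax,app·[S]/(Km,app + [S]) = 94.4 × 0.179/(0.395 + 0.179) = 29.5 μmol·min⁻¹.

29.5 μmol·min⁻¹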